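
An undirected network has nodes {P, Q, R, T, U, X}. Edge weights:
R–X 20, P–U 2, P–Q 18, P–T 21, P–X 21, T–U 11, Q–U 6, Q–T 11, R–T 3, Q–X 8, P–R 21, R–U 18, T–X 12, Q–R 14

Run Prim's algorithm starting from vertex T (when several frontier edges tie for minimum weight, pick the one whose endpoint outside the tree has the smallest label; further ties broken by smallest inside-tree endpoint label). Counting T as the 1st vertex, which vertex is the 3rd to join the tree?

Prim, starting at T.
Step 1: cheapest edge leaving the tree is R–T (3); add R.
Step 2: cheapest edge leaving the tree is Q–T (11); add Q.
Step 3: cheapest edge leaving the tree is Q–U (6); add U.
Step 4: cheapest edge leaving the tree is P–U (2); add P.
Step 5: cheapest edge leaving the tree is Q–X (8); add X.
Vertex order: T, R, Q, U, P, X. The 3rd vertex is Q.

Q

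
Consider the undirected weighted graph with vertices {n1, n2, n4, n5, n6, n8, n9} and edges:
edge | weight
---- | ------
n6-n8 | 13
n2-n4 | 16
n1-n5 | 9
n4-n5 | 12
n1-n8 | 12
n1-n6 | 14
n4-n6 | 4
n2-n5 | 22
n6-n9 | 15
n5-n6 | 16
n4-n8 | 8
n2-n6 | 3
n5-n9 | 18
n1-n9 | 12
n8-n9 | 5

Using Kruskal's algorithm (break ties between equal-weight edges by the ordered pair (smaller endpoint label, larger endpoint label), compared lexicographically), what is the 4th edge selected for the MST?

n4-n8

Kruskal: consider edges lightest-first.
n2-n6 (3): add. Components now {n1} {n2,n6} {n5} {n8} {n4} {n9}
n4-n6 (4): add. Components now {n1} {n2,n4,n6} {n5} {n8} {n9}
n8-n9 (5): add. Components now {n1} {n2,n4,n6} {n5} {n8,n9}
n4-n8 (8): add. Components now {n1} {n2,n4,n6,n8,n9} {n5}
n1-n5 (9): add. Components now {n1,n5} {n2,n4,n6,n8,n9}
n1-n8 (12): add. Components now {n1,n2,n4,n5,n6,n8,n9}
The 4th edge added is n4-n8.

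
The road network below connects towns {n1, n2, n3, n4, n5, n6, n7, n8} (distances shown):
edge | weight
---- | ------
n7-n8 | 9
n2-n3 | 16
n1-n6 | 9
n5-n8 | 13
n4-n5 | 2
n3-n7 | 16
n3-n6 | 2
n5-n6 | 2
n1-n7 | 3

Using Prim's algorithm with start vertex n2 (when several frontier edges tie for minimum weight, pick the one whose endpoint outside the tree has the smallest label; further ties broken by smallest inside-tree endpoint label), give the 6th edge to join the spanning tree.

n1-n7

Grow the tree from n2 using Prim:
Step 1: frontier [n2-n3 16] → take n2-n3 (16); add n3.
Step 2: frontier [n3-n6 2, n3-n7 16] → take n3-n6 (2); add n6.
Step 3: frontier [n3-n7 16, n5-n6 2, n1-n6 9] → take n5-n6 (2); add n5.
Step 4: frontier [n3-n7 16, n4-n5 2, n5-n8 13, n1-n6 9] → take n4-n5 (2); add n4.
Step 5: frontier [n3-n7 16, n5-n8 13, n1-n6 9] → take n1-n6 (9); add n1.
Step 6: frontier [n1-n7 3, n3-n7 16, n5-n8 13] → take n1-n7 (3); add n7.
Step 7: frontier [n5-n8 13, n7-n8 9] → take n7-n8 (9); add n8.
The 6th edge added is n1-n7.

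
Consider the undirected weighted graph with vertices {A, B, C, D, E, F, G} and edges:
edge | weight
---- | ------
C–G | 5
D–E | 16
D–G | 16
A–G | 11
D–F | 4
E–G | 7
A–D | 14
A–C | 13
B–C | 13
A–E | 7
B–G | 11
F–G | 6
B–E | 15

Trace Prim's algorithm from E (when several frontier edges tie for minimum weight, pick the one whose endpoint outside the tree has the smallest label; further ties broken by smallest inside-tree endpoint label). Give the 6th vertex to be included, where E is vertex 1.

Prim's algorithm from E:
Step 1: frontier [A–E 7, E–G 7, B–E 15, D–E 16] → take A–E (7); add A.
Step 2: frontier [A–G 11, A–C 13, A–D 14, E–G 7, B–E 15, D–E 16] → take E–G (7); add G.
Step 3: frontier [A–C 13, A–D 14, B–E 15, D–E 16, C–G 5, F–G 6, B–G 11, D–G 16] → take C–G (5); add C.
Step 4: frontier [A–D 14, B–C 13, B–E 15, D–E 16, F–G 6, B–G 11, D–G 16] → take F–G (6); add F.
Step 5: frontier [A–D 14, B–C 13, B–E 15, D–E 16, D–F 4, B–G 11, D–G 16] → take D–F (4); add D.
Step 6: frontier [B–C 13, B–E 15, B–G 11] → take B–G (11); add B.
Vertex order: E, A, G, C, F, D, B. The 6th vertex is D.

D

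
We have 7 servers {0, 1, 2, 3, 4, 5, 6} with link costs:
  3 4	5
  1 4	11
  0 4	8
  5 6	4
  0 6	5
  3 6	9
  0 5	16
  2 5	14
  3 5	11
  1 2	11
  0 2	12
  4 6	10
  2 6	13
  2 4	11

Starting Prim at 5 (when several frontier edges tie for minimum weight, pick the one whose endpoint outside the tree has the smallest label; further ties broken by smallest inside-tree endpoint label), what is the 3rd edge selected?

Prim, starting at 5.
Step 1: cheapest edge leaving the tree is 5 6 (4); add 6.
Step 2: cheapest edge leaving the tree is 0 6 (5); add 0.
Step 3: cheapest edge leaving the tree is 0 4 (8); add 4.
Step 4: cheapest edge leaving the tree is 3 4 (5); add 3.
Step 5: cheapest edge leaving the tree is 1 4 (11); add 1.
Step 6: cheapest edge leaving the tree is 1 2 (11); add 2.
The 3rd edge added is 0 4.

0-4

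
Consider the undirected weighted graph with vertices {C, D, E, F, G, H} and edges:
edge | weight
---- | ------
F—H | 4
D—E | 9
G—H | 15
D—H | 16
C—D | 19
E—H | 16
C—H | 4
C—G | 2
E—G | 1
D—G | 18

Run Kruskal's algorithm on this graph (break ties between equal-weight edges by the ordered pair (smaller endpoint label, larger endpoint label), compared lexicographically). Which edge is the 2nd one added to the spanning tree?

Kruskal's algorithm — process edges by increasing weight (ties by edge label):
E—G (1): add — endpoints in different components.
C—G (2): add — endpoints in different components.
C—H (4): add — endpoints in different components.
F—H (4): add — endpoints in different components.
D—E (9): add — endpoints in different components.
The 2nd edge added is C—G.

C-G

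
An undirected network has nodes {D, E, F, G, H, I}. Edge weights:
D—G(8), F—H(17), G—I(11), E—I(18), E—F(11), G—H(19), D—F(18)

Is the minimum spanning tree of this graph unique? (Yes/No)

Kruskal: consider edges lightest-first.
D—G (8): add — endpoints in different components.
E—F (11): add — endpoints in different components.
G—I (11): add — endpoints in different components.
F—H (17): add — endpoints in different components.
D—F (18): add — endpoints in different components.
Non-tree edge E—I has weight 18, equal to the heaviest edge on its tree cycle — swapping gives another MST of the same weight. Not unique.

No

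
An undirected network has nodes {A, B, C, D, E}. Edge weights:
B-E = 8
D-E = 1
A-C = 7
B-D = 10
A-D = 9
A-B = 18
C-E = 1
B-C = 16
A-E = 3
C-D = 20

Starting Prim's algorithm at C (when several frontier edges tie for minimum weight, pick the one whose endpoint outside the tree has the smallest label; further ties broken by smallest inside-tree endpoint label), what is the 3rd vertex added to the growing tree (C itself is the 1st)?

D

Prim's algorithm from C:
Step 1: cheapest edge leaving the tree is C-E (1); add E.
Step 2: cheapest edge leaving the tree is D-E (1); add D.
Step 3: cheapest edge leaving the tree is A-E (3); add A.
Step 4: cheapest edge leaving the tree is B-E (8); add B.
Vertex order: C, E, D, A, B. The 3rd vertex is D.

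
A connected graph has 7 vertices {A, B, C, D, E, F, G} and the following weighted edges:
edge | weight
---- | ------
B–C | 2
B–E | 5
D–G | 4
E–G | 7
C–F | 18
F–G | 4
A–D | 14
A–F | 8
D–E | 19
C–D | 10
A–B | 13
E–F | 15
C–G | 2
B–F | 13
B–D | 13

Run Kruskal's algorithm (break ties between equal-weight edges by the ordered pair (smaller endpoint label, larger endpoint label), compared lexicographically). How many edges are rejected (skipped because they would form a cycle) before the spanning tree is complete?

Sort edges by weight, then run Kruskal:
B–C (2): add. Components now {A} {B,C} {D} {E} {F} {G}
C–G (2): add. Components now {A} {B,C,G} {D} {E} {F}
D–G (4): add. Components now {A} {B,C,D,G} {E} {F}
F–G (4): add. Components now {A} {B,C,D,F,G} {E}
B–E (5): add. Components now {A} {B,C,D,E,F,G}
E–G (7): skip — E and G already connected.
A–F (8): add. Components now {A,B,C,D,E,F,G}
Edges rejected before the tree was complete: 1.

1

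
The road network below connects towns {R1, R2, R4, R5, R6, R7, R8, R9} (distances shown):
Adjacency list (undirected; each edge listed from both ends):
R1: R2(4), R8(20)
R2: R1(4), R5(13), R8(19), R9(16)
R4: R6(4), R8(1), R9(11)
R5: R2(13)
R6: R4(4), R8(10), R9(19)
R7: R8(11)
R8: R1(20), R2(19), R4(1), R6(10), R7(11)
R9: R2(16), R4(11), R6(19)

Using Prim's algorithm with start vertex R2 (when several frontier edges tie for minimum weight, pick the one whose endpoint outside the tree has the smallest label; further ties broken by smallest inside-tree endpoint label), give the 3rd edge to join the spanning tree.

R2-R9

Prim's algorithm from R2:
Step 1: frontier [R1-R2 4, R2-R5 13, R2-R9 16, R2-R8 19] → take R1-R2 (4); add R1.
Step 2: frontier [R1-R8 20, R2-R5 13, R2-R9 16, R2-R8 19] → take R2-R5 (13); add R5.
Step 3: frontier [R1-R8 20, R2-R9 16, R2-R8 19] → take R2-R9 (16); add R9.
Step 4: frontier [R1-R8 20, R2-R8 19, R4-R9 11, R6-R9 19] → take R4-R9 (11); add R4.
Step 5: frontier [R1-R8 20, R2-R8 19, R4-R8 1, R4-R6 4, R6-R9 19] → take R4-R8 (1); add R8.
Step 6: frontier [R4-R6 4, R6-R8 10, R7-R8 11, R6-R9 19] → take R4-R6 (4); add R6.
Step 7: frontier [R7-R8 11] → take R7-R8 (11); add R7.
The 3rd edge added is R2-R9.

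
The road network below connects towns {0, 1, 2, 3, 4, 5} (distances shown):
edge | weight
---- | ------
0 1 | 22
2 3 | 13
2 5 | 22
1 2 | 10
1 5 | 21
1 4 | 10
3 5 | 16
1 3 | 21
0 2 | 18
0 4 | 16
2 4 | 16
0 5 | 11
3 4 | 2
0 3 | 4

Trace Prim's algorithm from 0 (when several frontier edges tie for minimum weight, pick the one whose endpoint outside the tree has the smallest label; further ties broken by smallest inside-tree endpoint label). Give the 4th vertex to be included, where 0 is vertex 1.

1

Prim's algorithm from 0:
Step 1: cheapest edge leaving the tree is 0 3 (4); add 3.
Step 2: cheapest edge leaving the tree is 3 4 (2); add 4.
Step 3: cheapest edge leaving the tree is 1 4 (10); add 1.
Step 4: cheapest edge leaving the tree is 1 2 (10); add 2.
Step 5: cheapest edge leaving the tree is 0 5 (11); add 5.
Vertex order: 0, 3, 4, 1, 2, 5. The 4th vertex is 1.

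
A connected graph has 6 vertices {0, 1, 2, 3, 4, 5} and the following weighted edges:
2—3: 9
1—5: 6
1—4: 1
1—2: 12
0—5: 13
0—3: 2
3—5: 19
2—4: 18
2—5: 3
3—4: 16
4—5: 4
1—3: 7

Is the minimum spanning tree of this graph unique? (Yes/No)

Kruskal: consider edges lightest-first.
1—4 (1): add. Components now {0} {1,4} {2} {3} {5}
0—3 (2): add. Components now {0,3} {1,4} {2} {5}
2—5 (3): add. Components now {0,3} {1,4} {2,5}
4—5 (4): add. Components now {0,3} {1,2,4,5}
1—5 (6): skip — 1 and 5 already connected.
1—3 (7): add. Components now {0,1,2,3,4,5}
Every non-tree edge has weight strictly greater than the heaviest edge on the tree path between its endpoints, so the MST is unique.

Yes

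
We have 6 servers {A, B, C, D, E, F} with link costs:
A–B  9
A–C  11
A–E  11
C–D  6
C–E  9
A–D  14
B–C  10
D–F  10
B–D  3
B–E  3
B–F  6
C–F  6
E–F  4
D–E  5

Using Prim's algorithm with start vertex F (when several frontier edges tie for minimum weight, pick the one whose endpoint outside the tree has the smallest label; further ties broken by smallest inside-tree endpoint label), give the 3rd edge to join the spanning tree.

Grow the tree from F using Prim:
Step 1: frontier [E–F 4, B–F 6, C–F 6, D–F 10] → take E–F (4); add E.
Step 2: frontier [B–E 3, D–E 5, C–E 9, A–E 11, B–F 6, C–F 6, D–F 10] → take B–E (3); add B.
Step 3: frontier [B–D 3, A–B 9, B–C 10, D–E 5, C–E 9, A–E 11, C–F 6, D–F 10] → take B–D (3); add D.
Step 4: frontier [A–B 9, B–C 10, C–D 6, A–D 14, C–E 9, A–E 11, C–F 6] → take C–D (6); add C.
Step 5: frontier [A–B 9, A–C 11, A–D 14, A–E 11] → take A–B (9); add A.
The 3rd edge added is B–D.

B-D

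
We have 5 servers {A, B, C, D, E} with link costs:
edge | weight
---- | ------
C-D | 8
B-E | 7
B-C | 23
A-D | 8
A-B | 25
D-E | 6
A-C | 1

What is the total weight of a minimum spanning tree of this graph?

Grow the tree from D using Prim:
Step 1: cheapest edge leaving the tree is D-E (6); add E.
Step 2: cheapest edge leaving the tree is B-E (7); add B.
Step 3: cheapest edge leaving the tree is A-D (8); add A.
Step 4: cheapest edge leaving the tree is A-C (1); add C.
MST edges: D-E, B-E, A-D, A-C; total weight 6+7+8+1 = 22.

22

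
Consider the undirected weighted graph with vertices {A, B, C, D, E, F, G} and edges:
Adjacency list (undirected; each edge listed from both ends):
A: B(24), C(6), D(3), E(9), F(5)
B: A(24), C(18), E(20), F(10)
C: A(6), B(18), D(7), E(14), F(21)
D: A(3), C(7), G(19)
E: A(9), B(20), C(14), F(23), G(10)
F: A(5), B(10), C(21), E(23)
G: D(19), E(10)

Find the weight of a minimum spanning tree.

Grow the tree from G using Prim:
Step 1: cheapest edge leaving the tree is E-G (10); add E.
Step 2: cheapest edge leaving the tree is A-E (9); add A.
Step 3: cheapest edge leaving the tree is A-D (3); add D.
Step 4: cheapest edge leaving the tree is A-F (5); add F.
Step 5: cheapest edge leaving the tree is A-C (6); add C.
Step 6: cheapest edge leaving the tree is B-F (10); add B.
MST edges: E-G, A-E, A-D, A-F, A-C, B-F; total weight 10+9+3+5+6+10 = 43.

43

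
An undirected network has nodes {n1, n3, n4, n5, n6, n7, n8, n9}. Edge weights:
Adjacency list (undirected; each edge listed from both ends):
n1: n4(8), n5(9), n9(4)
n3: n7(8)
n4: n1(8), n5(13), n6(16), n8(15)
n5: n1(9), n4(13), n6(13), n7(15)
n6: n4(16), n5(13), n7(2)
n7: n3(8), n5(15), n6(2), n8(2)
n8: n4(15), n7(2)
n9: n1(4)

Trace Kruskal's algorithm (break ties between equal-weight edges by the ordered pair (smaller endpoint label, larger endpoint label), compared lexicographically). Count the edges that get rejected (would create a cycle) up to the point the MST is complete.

Kruskal: consider edges lightest-first.
n6—n7 (2): add — endpoints in different components.
n7—n8 (2): add — endpoints in different components.
n1—n9 (4): add — endpoints in different components.
n1—n4 (8): add — endpoints in different components.
n3—n7 (8): add — endpoints in different components.
n1—n5 (9): add — endpoints in different components.
n4—n5 (13): skip — n5 and n4 already connected.
n5—n6 (13): add — endpoints in different components.
Edges rejected before the tree was complete: 1.

1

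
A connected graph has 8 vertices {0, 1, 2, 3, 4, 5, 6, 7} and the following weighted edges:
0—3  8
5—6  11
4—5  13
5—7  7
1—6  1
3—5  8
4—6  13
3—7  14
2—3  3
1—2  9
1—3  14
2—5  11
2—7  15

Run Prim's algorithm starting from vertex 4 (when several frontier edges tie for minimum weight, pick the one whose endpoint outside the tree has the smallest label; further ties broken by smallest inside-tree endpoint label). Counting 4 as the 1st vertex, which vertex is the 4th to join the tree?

Grow the tree from 4 using Prim:
Step 1: frontier [4—5 13, 4—6 13] → take 4—5 (13); add 5.
Step 2: frontier [4—6 13, 5—7 7, 3—5 8, 2—5 11, 5—6 11] → take 5—7 (7); add 7.
Step 3: frontier [4—6 13, 3—5 8, 2—5 11, 5—6 11, 3—7 14, 2—7 15] → take 3—5 (8); add 3.
Step 4: frontier [2—3 3, 0—3 8, 1—3 14, 4—6 13, 2—5 11, 5—6 11, 2—7 15] → take 2—3 (3); add 2.
Step 5: frontier [1—2 9, 0—3 8, 1—3 14, 4—6 13, 5—6 11] → take 0—3 (8); add 0.
Step 6: frontier [1—2 9, 1—3 14, 4—6 13, 5—6 11] → take 1—2 (9); add 1.
Step 7: frontier [1—6 1, 4—6 13, 5—6 11] → take 1—6 (1); add 6.
Vertex order: 4, 5, 7, 3, 2, 0, 1, 6. The 4th vertex is 3.

3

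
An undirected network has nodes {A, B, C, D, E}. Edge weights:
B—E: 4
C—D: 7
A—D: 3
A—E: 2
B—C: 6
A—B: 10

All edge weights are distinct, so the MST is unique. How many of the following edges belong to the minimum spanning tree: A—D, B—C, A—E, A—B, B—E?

Sort edges by weight, then run Kruskal:
A—E (2): add — endpoints in different components.
A—D (3): add — endpoints in different components.
B—E (4): add — endpoints in different components.
B—C (6): add — endpoints in different components.
MST edge set: {A—E, A—D, B—E, B—C}.
Of the listed edges, {A—D, B—C, A—E, B—E} are in the MST → 4.

4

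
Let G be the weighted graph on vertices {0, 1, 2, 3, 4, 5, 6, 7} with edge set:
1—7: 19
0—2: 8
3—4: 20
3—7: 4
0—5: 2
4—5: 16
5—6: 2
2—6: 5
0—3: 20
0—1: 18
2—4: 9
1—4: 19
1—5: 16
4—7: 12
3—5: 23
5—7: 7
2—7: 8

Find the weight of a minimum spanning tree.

Kruskal: consider edges lightest-first.
0—5 (2): add — endpoints in different components.
5—6 (2): add — endpoints in different components.
3—7 (4): add — endpoints in different components.
2—6 (5): add — endpoints in different components.
5—7 (7): add — endpoints in different components.
0—2 (8): skip — 0 and 2 already connected.
2—7 (8): skip — 2 and 7 already connected.
2—4 (9): add — endpoints in different components.
4—7 (12): skip — 4 and 7 already connected.
1—5 (16): add — endpoints in different components.
MST edges: 0—5, 5—6, 3—7, 2—6, 5—7, 2—4, 1—5; total weight 2+2+4+5+7+9+16 = 45.

45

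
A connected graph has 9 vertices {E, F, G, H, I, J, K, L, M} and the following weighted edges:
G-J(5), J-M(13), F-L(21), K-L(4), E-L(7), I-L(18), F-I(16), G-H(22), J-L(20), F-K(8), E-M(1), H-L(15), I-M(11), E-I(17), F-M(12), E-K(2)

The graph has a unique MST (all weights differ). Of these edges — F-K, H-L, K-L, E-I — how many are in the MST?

3

Kruskal's algorithm — process edges by increasing weight (ties by edge label):
E-M (1): add — endpoints in different components.
E-K (2): add — endpoints in different components.
K-L (4): add — endpoints in different components.
G-J (5): add — endpoints in different components.
E-L (7): skip — E and L already connected.
F-K (8): add — endpoints in different components.
I-M (11): add — endpoints in different components.
F-M (12): skip — F and M already connected.
J-M (13): add — endpoints in different components.
H-L (15): add — endpoints in different components.
MST edge set: {E-M, E-K, K-L, G-J, F-K, I-M, J-M, H-L}.
Of the listed edges, {F-K, H-L, K-L} are in the MST → 3.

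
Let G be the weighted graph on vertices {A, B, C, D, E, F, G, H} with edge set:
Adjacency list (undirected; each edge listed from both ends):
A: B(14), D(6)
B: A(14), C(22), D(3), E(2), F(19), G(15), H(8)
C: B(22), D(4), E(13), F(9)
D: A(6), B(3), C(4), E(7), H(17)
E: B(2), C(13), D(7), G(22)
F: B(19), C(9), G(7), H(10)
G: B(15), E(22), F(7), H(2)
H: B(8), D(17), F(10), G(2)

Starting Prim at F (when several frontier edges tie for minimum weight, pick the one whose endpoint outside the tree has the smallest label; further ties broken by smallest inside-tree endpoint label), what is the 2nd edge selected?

Grow the tree from F using Prim:
Step 1: cheapest edge leaving the tree is F G (7); add G.
Step 2: cheapest edge leaving the tree is G H (2); add H.
Step 3: cheapest edge leaving the tree is B H (8); add B.
Step 4: cheapest edge leaving the tree is B E (2); add E.
Step 5: cheapest edge leaving the tree is B D (3); add D.
Step 6: cheapest edge leaving the tree is C D (4); add C.
Step 7: cheapest edge leaving the tree is A D (6); add A.
The 2nd edge added is G H.

G-H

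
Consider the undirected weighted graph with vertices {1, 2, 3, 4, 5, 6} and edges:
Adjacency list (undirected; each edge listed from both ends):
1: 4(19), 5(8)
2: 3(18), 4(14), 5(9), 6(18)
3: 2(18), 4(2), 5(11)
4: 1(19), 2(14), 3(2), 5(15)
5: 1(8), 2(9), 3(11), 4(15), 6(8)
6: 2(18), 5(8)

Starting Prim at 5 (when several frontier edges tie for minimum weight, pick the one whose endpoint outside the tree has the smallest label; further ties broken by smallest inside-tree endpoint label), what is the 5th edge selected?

3-4

Grow the tree from 5 using Prim:
Step 1: cheapest edge leaving the tree is 1–5 (8); add 1.
Step 2: cheapest edge leaving the tree is 5–6 (8); add 6.
Step 3: cheapest edge leaving the tree is 2–5 (9); add 2.
Step 4: cheapest edge leaving the tree is 3–5 (11); add 3.
Step 5: cheapest edge leaving the tree is 3–4 (2); add 4.
The 5th edge added is 3–4.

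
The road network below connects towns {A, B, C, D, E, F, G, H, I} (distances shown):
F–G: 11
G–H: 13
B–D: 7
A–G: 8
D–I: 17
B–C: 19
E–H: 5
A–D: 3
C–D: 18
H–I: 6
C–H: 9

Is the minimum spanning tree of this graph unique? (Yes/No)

Kruskal's algorithm — process edges by increasing weight (ties by edge label):
A–D (3): add — endpoints in different components.
E–H (5): add — endpoints in different components.
H–I (6): add — endpoints in different components.
B–D (7): add — endpoints in different components.
A–G (8): add — endpoints in different components.
C–H (9): add — endpoints in different components.
F–G (11): add — endpoints in different components.
G–H (13): add — endpoints in different components.
Every non-tree edge has weight strictly greater than the heaviest edge on the tree path between its endpoints, so the MST is unique.

Yes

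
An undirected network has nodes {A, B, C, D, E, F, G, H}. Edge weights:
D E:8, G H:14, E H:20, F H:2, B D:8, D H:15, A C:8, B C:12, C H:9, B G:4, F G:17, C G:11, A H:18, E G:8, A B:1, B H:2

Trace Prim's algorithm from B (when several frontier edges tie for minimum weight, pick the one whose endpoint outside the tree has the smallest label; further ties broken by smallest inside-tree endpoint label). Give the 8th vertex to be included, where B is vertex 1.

Prim's algorithm from B:
Step 1: cheapest edge leaving the tree is A B (1); add A.
Step 2: cheapest edge leaving the tree is B H (2); add H.
Step 3: cheapest edge leaving the tree is F H (2); add F.
Step 4: cheapest edge leaving the tree is B G (4); add G.
Step 5: cheapest edge leaving the tree is A C (8); add C.
Step 6: cheapest edge leaving the tree is B D (8); add D.
Step 7: cheapest edge leaving the tree is D E (8); add E.
Vertex order: B, A, H, F, G, C, D, E. The 8th vertex is E.

E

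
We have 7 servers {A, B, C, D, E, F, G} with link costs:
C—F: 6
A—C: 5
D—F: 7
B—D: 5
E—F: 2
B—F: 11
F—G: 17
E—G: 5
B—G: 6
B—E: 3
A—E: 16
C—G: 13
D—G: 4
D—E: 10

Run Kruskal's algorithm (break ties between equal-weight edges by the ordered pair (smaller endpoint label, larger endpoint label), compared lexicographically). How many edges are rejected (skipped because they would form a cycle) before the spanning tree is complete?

Kruskal's algorithm — process edges by increasing weight (ties by edge label):
E—F (2): add — endpoints in different components.
B—E (3): add — endpoints in different components.
D—G (4): add — endpoints in different components.
A—C (5): add — endpoints in different components.
B—D (5): add — endpoints in different components.
E—G (5): skip — E and G already connected.
B—G (6): skip — B and G already connected.
C—F (6): add — endpoints in different components.
Edges rejected before the tree was complete: 2.

2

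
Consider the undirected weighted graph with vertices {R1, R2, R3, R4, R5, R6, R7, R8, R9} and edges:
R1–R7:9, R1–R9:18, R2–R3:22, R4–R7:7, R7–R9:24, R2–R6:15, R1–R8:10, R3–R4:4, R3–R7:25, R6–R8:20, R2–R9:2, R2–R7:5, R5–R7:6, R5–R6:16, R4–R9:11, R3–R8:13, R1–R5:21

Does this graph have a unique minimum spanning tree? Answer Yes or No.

Sort edges by weight, then run Kruskal:
R2–R9 (2): add — endpoints in different components.
R3–R4 (4): add — endpoints in different components.
R2–R7 (5): add — endpoints in different components.
R5–R7 (6): add — endpoints in different components.
R4–R7 (7): add — endpoints in different components.
R1–R7 (9): add — endpoints in different components.
R1–R8 (10): add — endpoints in different components.
R4–R9 (11): skip — R4 and R9 already connected.
R3–R8 (13): skip — R3 and R8 already connected.
R2–R6 (15): add — endpoints in different components.
Every non-tree edge has weight strictly greater than the heaviest edge on the tree path between its endpoints, so the MST is unique.

Yes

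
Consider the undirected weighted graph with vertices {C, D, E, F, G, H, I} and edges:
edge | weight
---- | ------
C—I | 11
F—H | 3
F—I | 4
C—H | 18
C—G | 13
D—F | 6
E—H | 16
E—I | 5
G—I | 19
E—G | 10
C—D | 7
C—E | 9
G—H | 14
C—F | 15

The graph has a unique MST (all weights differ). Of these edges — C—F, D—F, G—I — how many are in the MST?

1

Sort edges by weight, then run Kruskal:
F—H (3): add — endpoints in different components.
F—I (4): add — endpoints in different components.
E—I (5): add — endpoints in different components.
D—F (6): add — endpoints in different components.
C—D (7): add — endpoints in different components.
C—E (9): skip — C and E already connected.
E—G (10): add — endpoints in different components.
MST edge set: {F—H, F—I, E—I, D—F, C—D, E—G}.
Of the listed edges, {D—F} are in the MST → 1.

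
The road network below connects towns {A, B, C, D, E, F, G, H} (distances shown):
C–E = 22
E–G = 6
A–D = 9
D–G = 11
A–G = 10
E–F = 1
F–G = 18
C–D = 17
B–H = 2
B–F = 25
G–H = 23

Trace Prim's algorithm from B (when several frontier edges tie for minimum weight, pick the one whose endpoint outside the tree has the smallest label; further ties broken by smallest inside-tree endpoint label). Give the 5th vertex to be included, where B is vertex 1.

F

Grow the tree from B using Prim:
Step 1: cheapest edge leaving the tree is B–H (2); add H.
Step 2: cheapest edge leaving the tree is G–H (23); add G.
Step 3: cheapest edge leaving the tree is E–G (6); add E.
Step 4: cheapest edge leaving the tree is E–F (1); add F.
Step 5: cheapest edge leaving the tree is A–G (10); add A.
Step 6: cheapest edge leaving the tree is A–D (9); add D.
Step 7: cheapest edge leaving the tree is C–D (17); add C.
Vertex order: B, H, G, E, F, A, D, C. The 5th vertex is F.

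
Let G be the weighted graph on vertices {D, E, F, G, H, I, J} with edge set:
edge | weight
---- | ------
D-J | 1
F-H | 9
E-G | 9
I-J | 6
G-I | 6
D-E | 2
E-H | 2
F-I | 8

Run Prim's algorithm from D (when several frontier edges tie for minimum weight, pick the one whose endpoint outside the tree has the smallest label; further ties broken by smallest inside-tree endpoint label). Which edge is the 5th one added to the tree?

Grow the tree from D using Prim:
Step 1: cheapest edge leaving the tree is D-J (1); add J.
Step 2: cheapest edge leaving the tree is D-E (2); add E.
Step 3: cheapest edge leaving the tree is E-H (2); add H.
Step 4: cheapest edge leaving the tree is I-J (6); add I.
Step 5: cheapest edge leaving the tree is G-I (6); add G.
Step 6: cheapest edge leaving the tree is F-I (8); add F.
The 5th edge added is G-I.

G-I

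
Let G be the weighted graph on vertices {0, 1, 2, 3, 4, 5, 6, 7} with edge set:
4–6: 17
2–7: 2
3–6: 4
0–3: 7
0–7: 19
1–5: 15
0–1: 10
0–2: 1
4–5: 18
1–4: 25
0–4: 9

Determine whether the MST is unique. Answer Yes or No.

Kruskal: consider edges lightest-first.
0–2 (1): add — endpoints in different components.
2–7 (2): add — endpoints in different components.
3–6 (4): add — endpoints in different components.
0–3 (7): add — endpoints in different components.
0–4 (9): add — endpoints in different components.
0–1 (10): add — endpoints in different components.
1–5 (15): add — endpoints in different components.
Every non-tree edge has weight strictly greater than the heaviest edge on the tree path between its endpoints, so the MST is unique.

Yes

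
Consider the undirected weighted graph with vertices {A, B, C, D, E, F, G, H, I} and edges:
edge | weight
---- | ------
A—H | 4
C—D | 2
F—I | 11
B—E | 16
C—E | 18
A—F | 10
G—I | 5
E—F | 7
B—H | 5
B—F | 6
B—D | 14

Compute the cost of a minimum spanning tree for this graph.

54

Prim's algorithm from B:
Step 1: cheapest edge leaving the tree is B—H (5); add H.
Step 2: cheapest edge leaving the tree is A—H (4); add A.
Step 3: cheapest edge leaving the tree is B—F (6); add F.
Step 4: cheapest edge leaving the tree is E—F (7); add E.
Step 5: cheapest edge leaving the tree is F—I (11); add I.
Step 6: cheapest edge leaving the tree is G—I (5); add G.
Step 7: cheapest edge leaving the tree is B—D (14); add D.
Step 8: cheapest edge leaving the tree is C—D (2); add C.
MST edges: B—H, A—H, B—F, E—F, F—I, G—I, B—D, C—D; total weight 5+4+6+7+11+5+14+2 = 54.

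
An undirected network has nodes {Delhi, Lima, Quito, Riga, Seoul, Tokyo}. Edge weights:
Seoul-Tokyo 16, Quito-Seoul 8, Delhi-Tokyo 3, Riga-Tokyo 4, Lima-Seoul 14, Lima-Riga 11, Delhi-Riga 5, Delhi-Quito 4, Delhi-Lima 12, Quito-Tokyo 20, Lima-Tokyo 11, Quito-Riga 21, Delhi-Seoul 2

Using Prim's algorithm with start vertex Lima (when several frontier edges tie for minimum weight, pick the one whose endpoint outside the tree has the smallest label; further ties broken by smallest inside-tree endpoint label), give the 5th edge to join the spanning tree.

Delhi-Quito

Prim's algorithm from Lima:
Step 1: cheapest edge leaving the tree is Lima-Riga (11); add Riga.
Step 2: cheapest edge leaving the tree is Riga-Tokyo (4); add Tokyo.
Step 3: cheapest edge leaving the tree is Delhi-Tokyo (3); add Delhi.
Step 4: cheapest edge leaving the tree is Delhi-Seoul (2); add Seoul.
Step 5: cheapest edge leaving the tree is Delhi-Quito (4); add Quito.
The 5th edge added is Delhi-Quito.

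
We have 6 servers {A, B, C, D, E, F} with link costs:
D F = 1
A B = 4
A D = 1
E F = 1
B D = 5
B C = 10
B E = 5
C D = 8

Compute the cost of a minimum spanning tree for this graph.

15

Prim's algorithm from F:
Step 1: cheapest edge leaving the tree is D F (1); add D.
Step 2: cheapest edge leaving the tree is A D (1); add A.
Step 3: cheapest edge leaving the tree is E F (1); add E.
Step 4: cheapest edge leaving the tree is A B (4); add B.
Step 5: cheapest edge leaving the tree is C D (8); add C.
MST edges: D F, A D, E F, A B, C D; total weight 1+1+1+4+8 = 15.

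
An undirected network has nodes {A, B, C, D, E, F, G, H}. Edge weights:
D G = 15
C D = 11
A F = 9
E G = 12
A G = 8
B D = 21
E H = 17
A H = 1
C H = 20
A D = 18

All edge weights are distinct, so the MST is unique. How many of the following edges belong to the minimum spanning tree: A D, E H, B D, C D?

Kruskal's algorithm — process edges by increasing weight (ties by edge label):
A H (1): add — endpoints in different components.
A G (8): add — endpoints in different components.
A F (9): add — endpoints in different components.
C D (11): add — endpoints in different components.
E G (12): add — endpoints in different components.
D G (15): add — endpoints in different components.
E H (17): skip — E and H already connected.
A D (18): skip — A and D already connected.
C H (20): skip — C and H already connected.
B D (21): add — endpoints in different components.
MST edge set: {A H, A G, A F, C D, E G, D G, B D}.
Of the listed edges, {B D, C D} are in the MST → 2.

2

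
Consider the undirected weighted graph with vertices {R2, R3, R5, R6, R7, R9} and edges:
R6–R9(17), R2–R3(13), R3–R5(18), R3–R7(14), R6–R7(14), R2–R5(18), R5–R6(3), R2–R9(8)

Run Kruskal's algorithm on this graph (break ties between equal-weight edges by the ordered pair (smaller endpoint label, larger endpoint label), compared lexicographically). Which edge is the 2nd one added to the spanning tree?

Sort edges by weight, then run Kruskal:
R5–R6 (3): add — endpoints in different components.
R2–R9 (8): add — endpoints in different components.
R2–R3 (13): add — endpoints in different components.
R3–R7 (14): add — endpoints in different components.
R6–R7 (14): add — endpoints in different components.
The 2nd edge added is R2–R9.

R2-R9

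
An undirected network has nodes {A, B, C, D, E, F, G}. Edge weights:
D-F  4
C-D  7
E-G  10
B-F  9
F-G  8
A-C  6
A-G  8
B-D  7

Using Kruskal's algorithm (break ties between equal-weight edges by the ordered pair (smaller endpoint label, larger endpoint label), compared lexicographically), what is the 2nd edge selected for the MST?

Sort edges by weight, then run Kruskal:
D-F (4): add — endpoints in different components.
A-C (6): add — endpoints in different components.
B-D (7): add — endpoints in different components.
C-D (7): add — endpoints in different components.
A-G (8): add — endpoints in different components.
F-G (8): skip — F and G already connected.
B-F (9): skip — B and F already connected.
E-G (10): add — endpoints in different components.
The 2nd edge added is A-C.

A-C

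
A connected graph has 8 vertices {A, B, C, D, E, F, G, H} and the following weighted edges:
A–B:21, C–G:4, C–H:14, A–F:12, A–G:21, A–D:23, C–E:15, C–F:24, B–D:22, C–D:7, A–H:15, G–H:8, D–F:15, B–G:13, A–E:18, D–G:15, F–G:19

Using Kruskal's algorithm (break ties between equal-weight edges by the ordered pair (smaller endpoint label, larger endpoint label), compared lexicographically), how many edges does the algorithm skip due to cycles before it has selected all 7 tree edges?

Kruskal: consider edges lightest-first.
C–G (4): add — endpoints in different components.
C–D (7): add — endpoints in different components.
G–H (8): add — endpoints in different components.
A–F (12): add — endpoints in different components.
B–G (13): add — endpoints in different components.
C–H (14): skip — C and H already connected.
A–H (15): add — endpoints in different components.
C–E (15): add — endpoints in different components.
Edges rejected before the tree was complete: 1.

1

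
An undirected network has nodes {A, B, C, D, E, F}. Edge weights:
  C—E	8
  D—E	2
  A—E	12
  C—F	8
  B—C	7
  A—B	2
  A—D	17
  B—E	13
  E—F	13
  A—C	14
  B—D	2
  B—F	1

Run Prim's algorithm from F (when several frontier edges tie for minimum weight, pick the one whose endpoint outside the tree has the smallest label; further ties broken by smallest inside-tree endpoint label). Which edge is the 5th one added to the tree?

B-C

Prim's algorithm from F:
Step 1: cheapest edge leaving the tree is B—F (1); add B.
Step 2: cheapest edge leaving the tree is A—B (2); add A.
Step 3: cheapest edge leaving the tree is B—D (2); add D.
Step 4: cheapest edge leaving the tree is D—E (2); add E.
Step 5: cheapest edge leaving the tree is B—C (7); add C.
The 5th edge added is B—C.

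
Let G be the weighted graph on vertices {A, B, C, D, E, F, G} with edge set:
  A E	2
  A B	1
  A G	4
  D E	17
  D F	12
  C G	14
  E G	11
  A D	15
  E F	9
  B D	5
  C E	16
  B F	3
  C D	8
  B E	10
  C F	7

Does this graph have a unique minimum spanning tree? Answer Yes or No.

Kruskal's algorithm — process edges by increasing weight (ties by edge label):
A B (1): add — endpoints in different components.
A E (2): add — endpoints in different components.
B F (3): add — endpoints in different components.
A G (4): add — endpoints in different components.
B D (5): add — endpoints in different components.
C F (7): add — endpoints in different components.
Every non-tree edge has weight strictly greater than the heaviest edge on the tree path between its endpoints, so the MST is unique.

Yes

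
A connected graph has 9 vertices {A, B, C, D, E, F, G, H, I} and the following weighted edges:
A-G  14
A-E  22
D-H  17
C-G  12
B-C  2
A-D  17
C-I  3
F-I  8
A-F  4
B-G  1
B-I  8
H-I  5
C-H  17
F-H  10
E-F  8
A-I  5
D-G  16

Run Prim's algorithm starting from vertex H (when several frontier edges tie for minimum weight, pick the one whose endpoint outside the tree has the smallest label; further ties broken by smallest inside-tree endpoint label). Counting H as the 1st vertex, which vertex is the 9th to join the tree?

D

Prim's algorithm from H:
Step 1: cheapest edge leaving the tree is H-I (5); add I.
Step 2: cheapest edge leaving the tree is C-I (3); add C.
Step 3: cheapest edge leaving the tree is B-C (2); add B.
Step 4: cheapest edge leaving the tree is B-G (1); add G.
Step 5: cheapest edge leaving the tree is A-I (5); add A.
Step 6: cheapest edge leaving the tree is A-F (4); add F.
Step 7: cheapest edge leaving the tree is E-F (8); add E.
Step 8: cheapest edge leaving the tree is D-G (16); add D.
Vertex order: H, I, C, B, G, A, F, E, D. The 9th vertex is D.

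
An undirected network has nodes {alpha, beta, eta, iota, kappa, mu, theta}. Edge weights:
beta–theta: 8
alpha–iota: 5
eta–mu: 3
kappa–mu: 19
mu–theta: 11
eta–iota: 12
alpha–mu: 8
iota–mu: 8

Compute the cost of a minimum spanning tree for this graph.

Prim, starting at mu.
Step 1: frontier [eta–mu 3, alpha–mu 8, iota–mu 8, mu–theta 11, kappa–mu 19] → take eta–mu (3); add eta.
Step 2: frontier [eta–iota 12, alpha–mu 8, iota–mu 8, mu–theta 11, kappa–mu 19] → take alpha–mu (8); add alpha.
Step 3: frontier [alpha–iota 5, eta–iota 12, iota–mu 8, mu–theta 11, kappa–mu 19] → take alpha–iota (5); add iota.
Step 4: frontier [mu–theta 11, kappa–mu 19] → take mu–theta (11); add theta.
Step 5: frontier [kappa–mu 19, beta–theta 8] → take beta–theta (8); add beta.
Step 6: frontier [kappa–mu 19] → take kappa–mu (19); add kappa.
MST edges: eta–mu, alpha–mu, alpha–iota, mu–theta, beta–theta, kappa–mu; total weight 3+8+5+11+8+19 = 54.

54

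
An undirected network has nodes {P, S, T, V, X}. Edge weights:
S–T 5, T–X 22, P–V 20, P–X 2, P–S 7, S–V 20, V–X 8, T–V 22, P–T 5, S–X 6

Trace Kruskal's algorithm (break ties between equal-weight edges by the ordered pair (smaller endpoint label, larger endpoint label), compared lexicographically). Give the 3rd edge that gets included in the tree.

Kruskal: consider edges lightest-first.
P–X (2): add. Components now {S} {T} {V} {P,X}
P–T (5): add. Components now {S} {P,T,X} {V}
S–T (5): add. Components now {P,S,T,X} {V}
S–X (6): skip — S and X already connected.
P–S (7): skip — S and P already connected.
V–X (8): add. Components now {P,S,T,V,X}
The 3rd edge added is S–T.

S-T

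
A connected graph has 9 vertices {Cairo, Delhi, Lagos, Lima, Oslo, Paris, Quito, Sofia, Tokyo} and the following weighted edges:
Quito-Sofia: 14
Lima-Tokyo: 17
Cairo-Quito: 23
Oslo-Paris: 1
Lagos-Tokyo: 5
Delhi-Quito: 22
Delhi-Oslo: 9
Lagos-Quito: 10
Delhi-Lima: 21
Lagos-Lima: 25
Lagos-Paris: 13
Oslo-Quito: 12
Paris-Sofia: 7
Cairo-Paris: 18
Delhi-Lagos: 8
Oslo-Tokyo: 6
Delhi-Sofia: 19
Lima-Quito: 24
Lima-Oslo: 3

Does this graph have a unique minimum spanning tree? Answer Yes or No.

Kruskal's algorithm — process edges by increasing weight (ties by edge label):
Oslo-Paris (1): add — endpoints in different components.
Lima-Oslo (3): add — endpoints in different components.
Lagos-Tokyo (5): add — endpoints in different components.
Oslo-Tokyo (6): add — endpoints in different components.
Paris-Sofia (7): add — endpoints in different components.
Delhi-Lagos (8): add — endpoints in different components.
Delhi-Oslo (9): skip — Oslo and Delhi already connected.
Lagos-Quito (10): add — endpoints in different components.
Oslo-Quito (12): skip — Quito and Oslo already connected.
Lagos-Paris (13): skip — Lagos and Paris already connected.
Quito-Sofia (14): skip — Quito and Sofia already connected.
Lima-Tokyo (17): skip — Lima and Tokyo already connected.
Cairo-Paris (18): add — endpoints in different components.
Every non-tree edge has weight strictly greater than the heaviest edge on the tree path between its endpoints, so the MST is unique.

Yes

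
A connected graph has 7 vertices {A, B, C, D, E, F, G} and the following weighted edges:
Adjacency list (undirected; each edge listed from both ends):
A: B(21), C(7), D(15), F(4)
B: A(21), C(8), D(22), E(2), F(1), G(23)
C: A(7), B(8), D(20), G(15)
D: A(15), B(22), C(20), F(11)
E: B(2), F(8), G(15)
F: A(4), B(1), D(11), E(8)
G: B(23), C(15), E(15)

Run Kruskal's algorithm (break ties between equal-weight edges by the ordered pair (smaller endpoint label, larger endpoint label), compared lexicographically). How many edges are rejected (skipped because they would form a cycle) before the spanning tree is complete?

3

Kruskal's algorithm — process edges by increasing weight (ties by edge label):
B-F (1): add. Components now {A} {B,F} {C} {D} {E} {G}
B-E (2): add. Components now {A} {B,E,F} {C} {D} {G}
A-F (4): add. Components now {A,B,E,F} {C} {D} {G}
A-C (7): add. Components now {A,B,C,E,F} {D} {G}
B-C (8): skip — B and C already connected.
E-F (8): skip — E and F already connected.
D-F (11): add. Components now {A,B,C,D,E,F} {G}
A-D (15): skip — A and D already connected.
C-G (15): add. Components now {A,B,C,D,E,F,G}
Edges rejected before the tree was complete: 3.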